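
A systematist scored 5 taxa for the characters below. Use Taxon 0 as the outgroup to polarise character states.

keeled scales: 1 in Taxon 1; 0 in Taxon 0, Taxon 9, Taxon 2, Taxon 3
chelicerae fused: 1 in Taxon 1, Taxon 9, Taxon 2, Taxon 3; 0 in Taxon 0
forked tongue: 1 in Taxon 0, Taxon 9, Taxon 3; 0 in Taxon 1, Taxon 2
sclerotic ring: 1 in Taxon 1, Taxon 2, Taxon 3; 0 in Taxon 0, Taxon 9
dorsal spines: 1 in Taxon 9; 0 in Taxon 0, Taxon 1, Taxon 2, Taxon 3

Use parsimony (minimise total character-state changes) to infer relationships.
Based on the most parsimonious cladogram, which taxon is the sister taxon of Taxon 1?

Character polarity is set by the outgroup: the derived state is whichever differs from the outgroup's state, so for forked tongue the derived state is '0', and for the remaining characters it is '1'.
keeled scales: derived state '1' in Taxon 1 only — an autapomorphy, so it tells us nothing about relationships among taxa.
chelicerae fused (derived state '1') is shared by all ingroup taxa — unites the whole ingroup.
forked tongue (derived state '0') is shared by Taxon 1 and Taxon 2 — a synapomorphy uniting that clade.
Only Taxon 1, Taxon 2, and Taxon 3 show the derived state '1' for sclerotic ring, supporting them as a clade.
dorsal spines (derived state '1') is unique to Taxon 9 (autapomorphy; uninformative for grouping).
Most parsimonious ingroup topology: (((Taxon 1,Taxon 2),Taxon 3),Taxon 9).
Taxon 1 and Taxon 2 form a cherry on this tree, so they are sister taxa.

Taxon 2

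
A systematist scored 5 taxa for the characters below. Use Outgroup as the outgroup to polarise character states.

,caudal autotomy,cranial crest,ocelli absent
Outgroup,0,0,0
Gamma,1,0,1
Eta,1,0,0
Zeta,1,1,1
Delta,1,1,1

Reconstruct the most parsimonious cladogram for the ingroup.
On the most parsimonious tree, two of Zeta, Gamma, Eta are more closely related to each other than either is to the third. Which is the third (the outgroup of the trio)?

The outgroup has state '0' for every character, so '1' is the derived state throughout.
All ingroup taxa share the derived state '1' for caudal autotomy; it defines the ingroup but does not resolve relationships within it.
cranial crest: derived state '1' in Delta and Zeta only — synapomorphy for {Delta, Zeta}.
Only Delta, Gamma, and Zeta show the derived state '1' for ocelli absent, supporting them as a clade.
Most parsimonious ingroup topology: ((Gamma,(Zeta,Delta)),Eta).
Gamma and Zeta share a more recent common ancestor with each other than either does with Eta, so Eta is the least closely related of the three.

Eta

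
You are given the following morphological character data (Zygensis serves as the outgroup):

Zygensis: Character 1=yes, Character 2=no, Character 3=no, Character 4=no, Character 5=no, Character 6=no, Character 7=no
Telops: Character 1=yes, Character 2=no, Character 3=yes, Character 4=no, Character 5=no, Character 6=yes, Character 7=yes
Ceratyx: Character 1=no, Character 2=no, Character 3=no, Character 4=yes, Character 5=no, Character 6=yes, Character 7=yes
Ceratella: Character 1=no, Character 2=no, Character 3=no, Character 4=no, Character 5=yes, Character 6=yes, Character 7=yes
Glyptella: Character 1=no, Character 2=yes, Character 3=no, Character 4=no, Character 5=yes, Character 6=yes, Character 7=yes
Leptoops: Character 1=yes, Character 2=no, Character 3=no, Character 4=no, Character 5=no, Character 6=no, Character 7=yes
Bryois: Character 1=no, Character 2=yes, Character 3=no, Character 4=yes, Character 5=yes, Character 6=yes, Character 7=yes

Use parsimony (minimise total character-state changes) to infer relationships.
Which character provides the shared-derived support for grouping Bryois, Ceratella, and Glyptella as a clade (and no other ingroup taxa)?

Character 5

Character polarity is set by the outgroup: the derived state is whichever differs from the outgroup's state, so for Character 1 the derived state is 'no', and for the remaining characters it is 'yes'.
Only Bryois, Ceratella, Ceratyx, and Glyptella show the derived state 'no' for Character 1, supporting them as a clade.
Only Bryois and Glyptella show the derived state 'yes' for Character 2, supporting them as a clade.
Character 3: derived state 'yes' in Telops only — an autapomorphy, so it tells us nothing about relationships among taxa.
Character 4 groups Bryois and Ceratyx, which is incompatible with the clades supported by the remaining characters; treating it as convergent (homoplasy) costs fewer steps than any alternative tree.
Character 5: derived state 'yes' in Bryois, Ceratella, and Glyptella only — synapomorphy for {Bryois, Ceratella, Glyptella}.
Only Bryois, Ceratella, Ceratyx, Glyptella, and Telops show the derived state 'yes' for Character 6, supporting them as a clade.
Character 7 (derived state 'yes') is shared by all ingroup taxa — unites the whole ingroup.
Most parsimonious ingroup topology: ((Telops,(Ceratyx,(Ceratella,(Glyptella,Bryois)))),Leptoops).
The clade {Bryois, Ceratella, Glyptella} is supported by Character 5: its derived state 'yes' occurs in exactly those taxa and in no other taxon (including the outgroup).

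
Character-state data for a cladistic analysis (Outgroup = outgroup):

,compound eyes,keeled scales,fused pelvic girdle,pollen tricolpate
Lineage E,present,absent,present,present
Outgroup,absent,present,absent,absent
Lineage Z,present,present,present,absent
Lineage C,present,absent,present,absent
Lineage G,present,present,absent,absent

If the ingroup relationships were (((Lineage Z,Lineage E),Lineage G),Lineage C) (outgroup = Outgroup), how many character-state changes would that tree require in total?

Map each character onto (((Lineage Z,Lineage E),Lineage G),Lineage C) (rooted by Outgroup) and count the minimum state changes it requires (Fitch parsimony):
compound eyes: 1; keeled scales: 2; fused pelvic girdle: 2; pollen tricolpate: 1.
Total tree length = 6.

6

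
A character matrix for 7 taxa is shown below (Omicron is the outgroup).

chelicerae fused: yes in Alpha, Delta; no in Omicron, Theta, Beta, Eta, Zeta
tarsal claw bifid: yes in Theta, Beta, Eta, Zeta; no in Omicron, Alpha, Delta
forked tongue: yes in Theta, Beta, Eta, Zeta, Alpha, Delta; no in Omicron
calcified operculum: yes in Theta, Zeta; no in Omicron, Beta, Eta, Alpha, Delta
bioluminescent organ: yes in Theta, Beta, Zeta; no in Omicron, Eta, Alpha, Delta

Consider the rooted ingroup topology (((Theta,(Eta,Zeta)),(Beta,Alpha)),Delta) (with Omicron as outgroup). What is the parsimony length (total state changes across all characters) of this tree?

Map each character onto (((Theta,(Eta,Zeta)),(Beta,Alpha)),Delta) (rooted by Omicron) and count the minimum state changes it requires (Fitch parsimony):
chelicerae fused: 2; tarsal claw bifid: 2; forked tongue: 1; calcified operculum: 2; bioluminescent organ: 3.
Total tree length = 10.

10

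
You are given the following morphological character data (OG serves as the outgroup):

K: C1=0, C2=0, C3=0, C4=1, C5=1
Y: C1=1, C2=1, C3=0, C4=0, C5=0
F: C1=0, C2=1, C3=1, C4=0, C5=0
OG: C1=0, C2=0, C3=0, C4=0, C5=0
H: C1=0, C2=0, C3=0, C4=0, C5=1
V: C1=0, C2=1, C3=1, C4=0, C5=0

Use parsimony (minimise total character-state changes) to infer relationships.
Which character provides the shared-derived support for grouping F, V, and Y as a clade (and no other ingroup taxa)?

The outgroup has state '0' for every character, so '1' is the derived state throughout.
C1 (derived state '1') is unique to Y (autapomorphy; uninformative for grouping).
C2 (derived state '1') is shared by F, V, and Y — a synapomorphy uniting that clade.
Only F and V show the derived state '1' for C3, supporting them as a clade.
C4 (derived state '1') is unique to K (autapomorphy; uninformative for grouping).
Only H and K show the derived state '1' for C5, supporting them as a clade.
Most parsimonious ingroup topology: ((H,K),((F,V),Y)).
The clade {F, V, Y} is supported by C2: its derived state '1' occurs in exactly those taxa and in no other taxon (including the outgroup).

C2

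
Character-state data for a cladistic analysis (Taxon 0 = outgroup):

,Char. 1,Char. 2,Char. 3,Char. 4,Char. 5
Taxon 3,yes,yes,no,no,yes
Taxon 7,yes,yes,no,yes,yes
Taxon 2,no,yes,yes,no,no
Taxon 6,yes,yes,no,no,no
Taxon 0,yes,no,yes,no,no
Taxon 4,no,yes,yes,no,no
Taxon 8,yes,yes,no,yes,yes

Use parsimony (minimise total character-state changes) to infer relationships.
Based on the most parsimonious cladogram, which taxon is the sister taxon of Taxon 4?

Taxon 2

Character polarity is set by the outgroup: the derived state is whichever differs from the outgroup's state, so for Char. 1, Char. 3 the derived state is 'no', and for the remaining characters it is 'yes'.
Char. 1 (derived state 'no') is shared by Taxon 2 and Taxon 4 — a synapomorphy uniting that clade.
Char. 2 (derived state 'yes') is shared by all ingroup taxa — unites the whole ingroup.
Char. 3 (derived state 'no') is shared by Taxon 3, Taxon 6, Taxon 7, and Taxon 8 — a synapomorphy uniting that clade.
Char. 4: derived state 'yes' in Taxon 7 and Taxon 8 only — synapomorphy for {Taxon 7, Taxon 8}.
Char. 5: derived state 'yes' in Taxon 3, Taxon 7, and Taxon 8 only — synapomorphy for {Taxon 3, Taxon 7, Taxon 8}.
Most parsimonious ingroup topology: ((Taxon 2,Taxon 4),(((Taxon 8,Taxon 7),Taxon 3),Taxon 6)).
Taxon 4 and Taxon 2 form a cherry on this tree, so they are sister taxa.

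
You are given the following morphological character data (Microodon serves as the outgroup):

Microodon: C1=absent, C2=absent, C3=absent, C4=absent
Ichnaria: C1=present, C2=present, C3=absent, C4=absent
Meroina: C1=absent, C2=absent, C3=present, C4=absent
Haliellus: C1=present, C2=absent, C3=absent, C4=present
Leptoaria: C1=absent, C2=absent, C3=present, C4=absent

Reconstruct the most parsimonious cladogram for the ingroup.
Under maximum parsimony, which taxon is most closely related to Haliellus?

Ichnaria

The outgroup has state 'absent' for every character, so 'present' is the derived state throughout.
C1 (derived state 'present') is shared by Haliellus and Ichnaria — a synapomorphy uniting that clade.
C2: derived state 'present' in Ichnaria only — an autapomorphy, so it tells us nothing about relationships among taxa.
C3 (derived state 'present') is shared by Leptoaria and Meroina — a synapomorphy uniting that clade.
C4: derived state 'present' in Haliellus only — an autapomorphy, so it tells us nothing about relationships among taxa.
Most parsimonious ingroup topology: ((Ichnaria,Haliellus),(Meroina,Leptoaria)).
Haliellus and Ichnaria form a cherry on this tree, so they are sister taxa.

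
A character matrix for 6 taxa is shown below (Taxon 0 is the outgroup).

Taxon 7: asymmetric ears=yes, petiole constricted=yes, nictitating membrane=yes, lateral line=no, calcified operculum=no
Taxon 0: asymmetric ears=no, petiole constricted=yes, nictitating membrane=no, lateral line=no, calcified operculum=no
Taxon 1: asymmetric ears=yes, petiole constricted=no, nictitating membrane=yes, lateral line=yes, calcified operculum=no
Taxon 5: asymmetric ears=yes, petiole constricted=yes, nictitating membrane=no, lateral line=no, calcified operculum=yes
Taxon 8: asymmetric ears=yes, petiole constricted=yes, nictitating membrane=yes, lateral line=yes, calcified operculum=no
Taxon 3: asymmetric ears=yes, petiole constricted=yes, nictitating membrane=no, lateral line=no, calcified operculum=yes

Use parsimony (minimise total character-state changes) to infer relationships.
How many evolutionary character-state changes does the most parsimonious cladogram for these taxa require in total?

Character polarity is set by the outgroup: the derived state is whichever differs from the outgroup's state, so for petiole constricted the derived state is 'no', and for the remaining characters it is 'yes'.
All ingroup taxa share the derived state 'yes' for asymmetric ears; it defines the ingroup but does not resolve relationships within it.
petiole constricted: derived state 'no' in Taxon 1 only — an autapomorphy, so it tells us nothing about relationships among taxa.
nictitating membrane: derived state 'yes' in Taxon 1, Taxon 7, and Taxon 8 only — synapomorphy for {Taxon 1, Taxon 7, Taxon 8}.
Only Taxon 1 and Taxon 8 show the derived state 'yes' for lateral line, supporting them as a clade.
Only Taxon 3 and Taxon 5 show the derived state 'yes' for calcified operculum, supporting them as a clade.
Most parsimonious ingroup topology: ((Taxon 7,(Taxon 8,Taxon 1)),(Taxon 3,Taxon 5)).
Changes per character on this tree: asymmetric ears: 1; petiole constricted: 1; nictitating membrane: 1; lateral line: 1; calcified operculum: 1.
Total = 5.

5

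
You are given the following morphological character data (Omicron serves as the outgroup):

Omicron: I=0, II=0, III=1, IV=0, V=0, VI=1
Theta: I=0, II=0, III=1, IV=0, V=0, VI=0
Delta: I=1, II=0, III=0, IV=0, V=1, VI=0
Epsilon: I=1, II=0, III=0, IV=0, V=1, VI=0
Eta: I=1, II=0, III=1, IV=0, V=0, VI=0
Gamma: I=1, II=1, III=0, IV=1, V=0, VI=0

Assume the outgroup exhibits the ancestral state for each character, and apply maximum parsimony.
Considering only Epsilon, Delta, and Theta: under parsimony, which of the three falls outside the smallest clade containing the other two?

Theta

Character polarity is set by the outgroup: the derived state is whichever differs from the outgroup's state, so for III, VI the derived state is '0', and for the remaining characters it is '1'.
I (derived state '1') is shared by Delta, Epsilon, Eta, and Gamma — a synapomorphy uniting that clade.
II (derived state '1') is unique to Gamma (autapomorphy; uninformative for grouping).
III (derived state '0') is shared by Delta, Epsilon, and Gamma — a synapomorphy uniting that clade.
IV (derived state '1') is unique to Gamma (autapomorphy; uninformative for grouping).
V: derived state '1' in Delta and Epsilon only — synapomorphy for {Delta, Epsilon}.
All ingroup taxa share the derived state '0' for VI; it defines the ingroup but does not resolve relationships within it.
Most parsimonious ingroup topology: (Theta,(((Delta,Epsilon),Gamma),Eta)).
Epsilon and Delta share a more recent common ancestor with each other than either does with Theta, so Theta is the least closely related of the three.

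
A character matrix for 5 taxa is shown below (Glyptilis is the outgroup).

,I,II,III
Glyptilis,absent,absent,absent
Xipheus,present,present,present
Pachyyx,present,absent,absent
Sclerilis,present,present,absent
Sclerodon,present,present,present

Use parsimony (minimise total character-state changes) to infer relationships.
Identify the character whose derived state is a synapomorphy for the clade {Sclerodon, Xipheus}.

The outgroup has state 'absent' for every character, so 'present' is the derived state throughout.
All ingroup taxa share the derived state 'present' for I; it defines the ingroup but does not resolve relationships within it.
II: derived state 'present' in Sclerilis, Sclerodon, and Xipheus only — synapomorphy for {Sclerilis, Sclerodon, Xipheus}.
III: derived state 'present' in Sclerodon and Xipheus only — synapomorphy for {Sclerodon, Xipheus}.
Most parsimonious ingroup topology: (((Xipheus,Sclerodon),Sclerilis),Pachyyx).
The clade {Sclerodon, Xipheus} is supported by III: its derived state 'present' occurs in exactly those taxa and in no other taxon (including the outgroup).

III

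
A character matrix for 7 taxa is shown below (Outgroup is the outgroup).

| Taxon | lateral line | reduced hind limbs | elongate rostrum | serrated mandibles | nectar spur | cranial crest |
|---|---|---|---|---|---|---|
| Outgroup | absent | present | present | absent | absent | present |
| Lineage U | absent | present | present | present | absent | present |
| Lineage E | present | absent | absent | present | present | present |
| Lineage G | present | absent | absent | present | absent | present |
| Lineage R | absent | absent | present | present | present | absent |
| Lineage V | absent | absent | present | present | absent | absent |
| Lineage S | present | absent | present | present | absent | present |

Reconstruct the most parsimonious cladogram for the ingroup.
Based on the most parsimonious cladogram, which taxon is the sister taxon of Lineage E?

Lineage G

Character polarity is set by the outgroup: the derived state is whichever differs from the outgroup's state, so for reduced hind limbs, elongate rostrum, cranial crest the derived state is 'absent', and for the remaining characters it is 'present'.
lateral line (derived state 'present') is shared by Lineage E, Lineage G, and Lineage S — a synapomorphy uniting that clade.
reduced hind limbs (derived state 'absent') is shared by Lineage E, Lineage G, Lineage R, Lineage S, and Lineage V — a synapomorphy uniting that clade.
elongate rostrum (derived state 'absent') is shared by Lineage E and Lineage G — a synapomorphy uniting that clade.
All ingroup taxa share the derived state 'present' for serrated mandibles; it defines the ingroup but does not resolve relationships within it.
nectar spur (state 'present') occurs in Lineage E and Lineage R but conflicts with the nesting implied by the other characters — most parsimoniously interpreted as homoplasy.
cranial crest: derived state 'absent' in Lineage R and Lineage V only — synapomorphy for {Lineage R, Lineage V}.
Most parsimonious ingroup topology: (Lineage U,(((Lineage E,Lineage G),Lineage S),(Lineage R,Lineage V))).
Lineage E and Lineage G form a cherry on this tree, so they are sister taxa.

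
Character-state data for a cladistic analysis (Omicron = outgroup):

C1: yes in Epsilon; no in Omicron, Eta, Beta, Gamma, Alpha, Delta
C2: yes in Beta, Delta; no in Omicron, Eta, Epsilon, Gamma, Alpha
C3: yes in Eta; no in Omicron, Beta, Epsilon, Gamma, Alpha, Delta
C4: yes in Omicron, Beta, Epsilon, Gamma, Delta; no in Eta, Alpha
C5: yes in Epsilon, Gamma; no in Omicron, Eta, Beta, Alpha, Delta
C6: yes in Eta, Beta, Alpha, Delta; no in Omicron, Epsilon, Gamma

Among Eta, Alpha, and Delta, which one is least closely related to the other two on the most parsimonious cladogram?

Delta

Character polarity is set by the outgroup: the derived state is whichever differs from the outgroup's state, so for C4 the derived state is 'no', and for the remaining characters it is 'yes'.
C1 (derived state 'yes') is unique to Epsilon (autapomorphy; uninformative for grouping).
Only Beta and Delta show the derived state 'yes' for C2, supporting them as a clade.
C3: derived state 'yes' in Eta only — an autapomorphy, so it tells us nothing about relationships among taxa.
Only Alpha and Eta show the derived state 'no' for C4, supporting them as a clade.
C5: derived state 'yes' in Epsilon and Gamma only — synapomorphy for {Epsilon, Gamma}.
Only Alpha, Beta, Delta, and Eta show the derived state 'yes' for C6, supporting them as a clade.
Most parsimonious ingroup topology: (((Eta,Alpha),(Beta,Delta)),(Epsilon,Gamma)).
Eta and Alpha share a more recent common ancestor with each other than either does with Delta, so Delta is the least closely related of the three.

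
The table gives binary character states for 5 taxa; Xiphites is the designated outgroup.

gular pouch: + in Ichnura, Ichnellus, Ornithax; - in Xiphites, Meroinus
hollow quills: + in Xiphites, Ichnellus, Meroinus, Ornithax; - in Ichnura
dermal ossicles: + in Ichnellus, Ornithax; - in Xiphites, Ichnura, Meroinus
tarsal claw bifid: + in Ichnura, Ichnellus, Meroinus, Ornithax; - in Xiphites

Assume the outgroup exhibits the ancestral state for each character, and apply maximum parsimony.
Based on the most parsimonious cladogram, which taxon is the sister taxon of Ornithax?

Character polarity is set by the outgroup: the derived state is whichever differs from the outgroup's state, so for hollow quills the derived state is '-', and for the remaining characters it is '+'.
gular pouch (derived state '+') is shared by Ichnellus, Ichnura, and Ornithax — a synapomorphy uniting that clade.
hollow quills: derived state '-' in Ichnura only — an autapomorphy, so it tells us nothing about relationships among taxa.
Only Ichnellus and Ornithax show the derived state '+' for dermal ossicles, supporting them as a clade.
All ingroup taxa share the derived state '+' for tarsal claw bifid; it defines the ingroup but does not resolve relationships within it.
Most parsimonious ingroup topology: ((Ichnura,(Ichnellus,Ornithax)),Meroinus).
Ornithax and Ichnellus form a cherry on this tree, so they are sister taxa.

Ichnellus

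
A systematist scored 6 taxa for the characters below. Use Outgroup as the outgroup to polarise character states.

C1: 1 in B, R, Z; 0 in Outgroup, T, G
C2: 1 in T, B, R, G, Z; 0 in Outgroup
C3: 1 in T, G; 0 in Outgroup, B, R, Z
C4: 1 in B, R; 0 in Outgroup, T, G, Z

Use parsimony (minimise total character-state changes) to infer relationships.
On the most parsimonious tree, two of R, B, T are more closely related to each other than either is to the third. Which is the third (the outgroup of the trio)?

T

The outgroup has state '0' for every character, so '1' is the derived state throughout.
Only B, R, and Z show the derived state '1' for C1, supporting them as a clade.
All ingroup taxa share the derived state '1' for C2; it defines the ingroup but does not resolve relationships within it.
C3: derived state '1' in G and T only — synapomorphy for {G, T}.
C4 (derived state '1') is shared by B and R — a synapomorphy uniting that clade.
Most parsimonious ingroup topology: ((T,G),((B,R),Z)).
R and B share a more recent common ancestor with each other than either does with T, so T is the least closely related of the three.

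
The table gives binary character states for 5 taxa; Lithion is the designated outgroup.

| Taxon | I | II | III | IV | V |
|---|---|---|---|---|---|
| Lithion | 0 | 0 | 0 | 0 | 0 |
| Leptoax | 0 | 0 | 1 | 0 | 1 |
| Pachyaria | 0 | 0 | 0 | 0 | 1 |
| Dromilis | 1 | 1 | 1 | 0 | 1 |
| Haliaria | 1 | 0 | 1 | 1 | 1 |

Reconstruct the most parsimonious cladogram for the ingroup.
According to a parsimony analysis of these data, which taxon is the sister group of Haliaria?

The outgroup has state '0' for every character, so '1' is the derived state throughout.
Only Dromilis and Haliaria show the derived state '1' for I, supporting them as a clade.
II: derived state '1' in Dromilis only — an autapomorphy, so it tells us nothing about relationships among taxa.
III: derived state '1' in Dromilis, Haliaria, and Leptoax only — synapomorphy for {Dromilis, Haliaria, Leptoax}.
IV: derived state '1' in Haliaria only — an autapomorphy, so it tells us nothing about relationships among taxa.
V (derived state '1') is shared by all ingroup taxa — unites the whole ingroup.
Most parsimonious ingroup topology: ((Leptoax,(Dromilis,Haliaria)),Pachyaria).
Haliaria and Dromilis form a cherry on this tree, so they are sister taxa.

Dromilis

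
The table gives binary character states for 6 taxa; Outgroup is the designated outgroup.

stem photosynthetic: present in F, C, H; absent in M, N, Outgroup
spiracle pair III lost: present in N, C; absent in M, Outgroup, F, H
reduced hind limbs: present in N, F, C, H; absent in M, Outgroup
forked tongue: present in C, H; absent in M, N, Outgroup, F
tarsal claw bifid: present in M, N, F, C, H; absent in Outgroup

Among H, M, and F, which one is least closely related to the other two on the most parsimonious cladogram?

The outgroup has state 'absent' for every character, so 'present' is the derived state throughout.
stem photosynthetic: derived state 'present' in C, F, and H only — synapomorphy for {C, F, H}.
spiracle pair III lost groups C and N, which is incompatible with the clades supported by the remaining characters; treating it as convergent (homoplasy) costs fewer steps than any alternative tree.
reduced hind limbs: derived state 'present' in C, F, H, and N only — synapomorphy for {C, F, H, N}.
forked tongue (derived state 'present') is shared by C and H — a synapomorphy uniting that clade.
All ingroup taxa share the derived state 'present' for tarsal claw bifid; it defines the ingroup but does not resolve relationships within it.
Most parsimonious ingroup topology: (((F,(H,C)),N),M).
H and F share a more recent common ancestor with each other than either does with M, so M is the least closely related of the three.

M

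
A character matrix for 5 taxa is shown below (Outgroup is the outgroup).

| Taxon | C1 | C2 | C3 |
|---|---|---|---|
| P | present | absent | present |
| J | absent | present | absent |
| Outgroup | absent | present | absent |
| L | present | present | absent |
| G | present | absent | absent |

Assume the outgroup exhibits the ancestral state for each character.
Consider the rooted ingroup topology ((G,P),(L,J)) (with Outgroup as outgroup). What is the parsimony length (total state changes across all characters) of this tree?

Map each character onto ((G,P),(L,J)) (rooted by Outgroup) and count the minimum state changes it requires (Fitch parsimony):
C1: 2; C2: 1; C3: 1.
Total tree length = 4.

4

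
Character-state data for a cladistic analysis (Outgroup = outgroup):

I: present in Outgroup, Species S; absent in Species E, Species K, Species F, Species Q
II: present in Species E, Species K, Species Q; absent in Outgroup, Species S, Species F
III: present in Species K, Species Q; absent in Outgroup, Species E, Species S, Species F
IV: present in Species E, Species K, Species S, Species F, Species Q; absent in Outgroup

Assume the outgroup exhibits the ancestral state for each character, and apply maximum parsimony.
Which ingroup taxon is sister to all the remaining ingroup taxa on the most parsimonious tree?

Character polarity is set by the outgroup: the derived state is whichever differs from the outgroup's state, so for I the derived state is 'absent', and for the remaining characters it is 'present'.
I (derived state 'absent') is shared by Species E, Species F, Species K, and Species Q — a synapomorphy uniting that clade.
II: derived state 'present' in Species E, Species K, and Species Q only — synapomorphy for {Species E, Species K, Species Q}.
III: derived state 'present' in Species K and Species Q only — synapomorphy for {Species K, Species Q}.
All ingroup taxa share the derived state 'present' for IV; it defines the ingroup but does not resolve relationships within it.
Most parsimonious ingroup topology: (((Species E,(Species K,Species Q)),Species F),Species S).
Species S is sister to the clade containing all other ingroup taxa, so it is the earliest-diverging (most basal) ingroup lineage.

Species S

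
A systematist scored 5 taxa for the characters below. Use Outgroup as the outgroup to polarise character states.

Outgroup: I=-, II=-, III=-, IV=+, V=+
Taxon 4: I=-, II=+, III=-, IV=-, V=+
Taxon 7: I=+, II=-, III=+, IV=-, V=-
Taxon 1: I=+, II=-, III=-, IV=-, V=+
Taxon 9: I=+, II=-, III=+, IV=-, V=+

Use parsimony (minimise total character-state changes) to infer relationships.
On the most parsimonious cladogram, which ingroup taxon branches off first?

Character polarity is set by the outgroup: the derived state is whichever differs from the outgroup's state, so for IV, V the derived state is '-', and for the remaining characters it is '+'.
I (derived state '+') is shared by Taxon 1, Taxon 7, and Taxon 9 — a synapomorphy uniting that clade.
II (derived state '+') is unique to Taxon 4 (autapomorphy; uninformative for grouping).
III (derived state '+') is shared by Taxon 7 and Taxon 9 — a synapomorphy uniting that clade.
IV (derived state '-') is shared by all ingroup taxa — unites the whole ingroup.
V: derived state '-' in Taxon 7 only — an autapomorphy, so it tells us nothing about relationships among taxa.
Most parsimonious ingroup topology: (Taxon 4,((Taxon 7,Taxon 9),Taxon 1)).
Taxon 4 is sister to the clade containing all other ingroup taxa, so it is the earliest-diverging (most basal) ingroup lineage.

Taxon 4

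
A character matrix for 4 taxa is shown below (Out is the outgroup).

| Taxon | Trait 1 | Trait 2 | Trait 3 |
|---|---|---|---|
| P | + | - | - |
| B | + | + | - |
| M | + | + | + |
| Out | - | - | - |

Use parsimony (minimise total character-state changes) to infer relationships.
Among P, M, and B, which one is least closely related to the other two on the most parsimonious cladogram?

P

The outgroup has state '-' for every character, so '+' is the derived state throughout.
Trait 1 (derived state '+') is shared by all ingroup taxa — unites the whole ingroup.
Only B and M show the derived state '+' for Trait 2, supporting them as a clade.
Trait 3 (derived state '+') is unique to M (autapomorphy; uninformative for grouping).
Most parsimonious ingroup topology: ((B,M),P).
M and B share a more recent common ancestor with each other than either does with P, so P is the least closely related of the three.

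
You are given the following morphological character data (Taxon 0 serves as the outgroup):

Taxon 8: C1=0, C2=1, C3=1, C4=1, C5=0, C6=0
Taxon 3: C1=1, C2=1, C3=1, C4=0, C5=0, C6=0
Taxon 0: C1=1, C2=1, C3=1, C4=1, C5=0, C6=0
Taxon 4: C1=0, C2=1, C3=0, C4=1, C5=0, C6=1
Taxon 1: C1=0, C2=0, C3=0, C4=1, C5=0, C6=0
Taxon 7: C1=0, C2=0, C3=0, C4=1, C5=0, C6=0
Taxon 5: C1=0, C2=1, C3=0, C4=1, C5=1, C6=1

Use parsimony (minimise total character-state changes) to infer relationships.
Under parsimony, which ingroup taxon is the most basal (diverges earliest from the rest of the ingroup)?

Taxon 3

Character polarity is set by the outgroup: the derived state is whichever differs from the outgroup's state, so for C1, C2, C3, C4 the derived state is '0', and for the remaining characters it is '1'.
C1 (derived state '0') is shared by Taxon 1, Taxon 4, Taxon 5, Taxon 7, and Taxon 8 — a synapomorphy uniting that clade.
Only Taxon 1 and Taxon 7 show the derived state '0' for C2, supporting them as a clade.
C3: derived state '0' in Taxon 1, Taxon 4, Taxon 5, and Taxon 7 only — synapomorphy for {Taxon 1, Taxon 4, Taxon 5, Taxon 7}.
C4 (derived state '0') is unique to Taxon 3 (autapomorphy; uninformative for grouping).
C5 (derived state '1') is unique to Taxon 5 (autapomorphy; uninformative for grouping).
Only Taxon 4 and Taxon 5 show the derived state '1' for C6, supporting them as a clade.
Most parsimonious ingroup topology: ((((Taxon 5,Taxon 4),(Taxon 7,Taxon 1)),Taxon 8),Taxon 3).
Taxon 3 is sister to the clade containing all other ingroup taxa, so it is the earliest-diverging (most basal) ingroup lineage.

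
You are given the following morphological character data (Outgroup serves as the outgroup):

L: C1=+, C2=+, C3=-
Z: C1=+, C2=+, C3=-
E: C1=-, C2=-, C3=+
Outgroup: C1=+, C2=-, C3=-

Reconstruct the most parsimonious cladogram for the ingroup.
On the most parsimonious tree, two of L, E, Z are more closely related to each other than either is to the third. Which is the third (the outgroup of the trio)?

Character polarity is set by the outgroup: the derived state is whichever differs from the outgroup's state, so for C1 the derived state is '-', and for the remaining characters it is '+'.
C1 (derived state '-') is unique to E (autapomorphy; uninformative for grouping).
C2 (derived state '+') is shared by L and Z — a synapomorphy uniting that clade.
C3 (derived state '+') is unique to E (autapomorphy; uninformative for grouping).
Most parsimonious ingroup topology: ((Z,L),E).
L and Z share a more recent common ancestor with each other than either does with E, so E is the least closely related of the three.

E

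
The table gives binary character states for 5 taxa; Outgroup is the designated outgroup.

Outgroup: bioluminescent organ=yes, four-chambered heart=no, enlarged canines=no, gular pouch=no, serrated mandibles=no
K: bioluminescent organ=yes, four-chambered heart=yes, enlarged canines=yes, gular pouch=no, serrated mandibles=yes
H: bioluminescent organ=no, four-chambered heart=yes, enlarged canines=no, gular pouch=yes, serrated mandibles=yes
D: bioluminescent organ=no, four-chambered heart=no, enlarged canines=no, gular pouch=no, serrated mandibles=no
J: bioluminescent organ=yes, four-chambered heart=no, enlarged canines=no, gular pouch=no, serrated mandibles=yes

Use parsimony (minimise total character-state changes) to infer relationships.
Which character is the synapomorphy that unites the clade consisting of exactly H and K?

four-chambered heart

Character polarity is set by the outgroup: the derived state is whichever differs from the outgroup's state, so for bioluminescent organ the derived state is 'no', and for the remaining characters it is 'yes'.
bioluminescent organ (state 'no') occurs in D and H but conflicts with the nesting implied by the other characters — most parsimoniously interpreted as homoplasy.
four-chambered heart (derived state 'yes') is shared by H and K — a synapomorphy uniting that clade.
enlarged canines: derived state 'yes' in K only — an autapomorphy, so it tells us nothing about relationships among taxa.
gular pouch: derived state 'yes' in H only — an autapomorphy, so it tells us nothing about relationships among taxa.
serrated mandibles: derived state 'yes' in H, J, and K only — synapomorphy for {H, J, K}.
Most parsimonious ingroup topology: (((K,H),J),D).
The clade {H, K} is supported by four-chambered heart: its derived state 'yes' occurs in exactly those taxa and in no other taxon (including the outgroup).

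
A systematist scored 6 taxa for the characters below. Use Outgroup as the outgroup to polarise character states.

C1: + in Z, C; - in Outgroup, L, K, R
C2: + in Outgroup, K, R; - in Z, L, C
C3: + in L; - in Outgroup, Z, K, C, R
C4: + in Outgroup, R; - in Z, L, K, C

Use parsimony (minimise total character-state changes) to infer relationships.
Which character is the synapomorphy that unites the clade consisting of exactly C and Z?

Character polarity is set by the outgroup: the derived state is whichever differs from the outgroup's state, so for C2, C4 the derived state is '-', and for the remaining characters it is '+'.
C1: derived state '+' in C and Z only — synapomorphy for {C, Z}.
Only C, L, and Z show the derived state '-' for C2, supporting them as a clade.
C3: derived state '+' in L only — an autapomorphy, so it tells us nothing about relationships among taxa.
C4 (derived state '-') is shared by C, K, L, and Z — a synapomorphy uniting that clade.
Most parsimonious ingroup topology: ((((Z,C),L),K),R).
The clade {C, Z} is supported by C1: its derived state '+' occurs in exactly those taxa and in no other taxon (including the outgroup).

C1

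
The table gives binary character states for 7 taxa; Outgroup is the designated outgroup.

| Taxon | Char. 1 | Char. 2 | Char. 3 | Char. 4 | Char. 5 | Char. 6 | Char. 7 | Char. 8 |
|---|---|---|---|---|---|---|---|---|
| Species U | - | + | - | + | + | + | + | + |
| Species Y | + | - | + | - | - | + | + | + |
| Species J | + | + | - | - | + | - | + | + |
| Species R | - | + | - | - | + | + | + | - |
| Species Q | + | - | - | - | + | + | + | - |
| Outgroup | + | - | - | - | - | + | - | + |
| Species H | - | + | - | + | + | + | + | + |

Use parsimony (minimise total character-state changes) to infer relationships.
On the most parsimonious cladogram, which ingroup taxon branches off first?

Character polarity is set by the outgroup: the derived state is whichever differs from the outgroup's state, so for Char. 1, Char. 6, Char. 8 the derived state is '-', and for the remaining characters it is '+'.
Only Species H, Species R, and Species U show the derived state '-' for Char. 1, supporting them as a clade.
Char. 2 (derived state '+') is shared by Species H, Species J, Species R, and Species U — a synapomorphy uniting that clade.
Char. 3: derived state '+' in Species Y only — an autapomorphy, so it tells us nothing about relationships among taxa.
Only Species H and Species U show the derived state '+' for Char. 4, supporting them as a clade.
Char. 5: derived state '+' in Species H, Species J, Species Q, Species R, and Species U only — synapomorphy for {Species H, Species J, Species Q, Species R, Species U}.
Char. 6: derived state '-' in Species J only — an autapomorphy, so it tells us nothing about relationships among taxa.
Char. 7 (derived state '+') is shared by all ingroup taxa — unites the whole ingroup.
Char. 8 groups Species Q and Species R, which is incompatible with the clades supported by the remaining characters; treating it as convergent (homoplasy) costs fewer steps than any alternative tree.
Most parsimonious ingroup topology: (((((Species U,Species H),Species R),Species J),Species Q),Species Y).
Species Y is sister to the clade containing all other ingroup taxa, so it is the earliest-diverging (most basal) ingroup lineage.

Species Y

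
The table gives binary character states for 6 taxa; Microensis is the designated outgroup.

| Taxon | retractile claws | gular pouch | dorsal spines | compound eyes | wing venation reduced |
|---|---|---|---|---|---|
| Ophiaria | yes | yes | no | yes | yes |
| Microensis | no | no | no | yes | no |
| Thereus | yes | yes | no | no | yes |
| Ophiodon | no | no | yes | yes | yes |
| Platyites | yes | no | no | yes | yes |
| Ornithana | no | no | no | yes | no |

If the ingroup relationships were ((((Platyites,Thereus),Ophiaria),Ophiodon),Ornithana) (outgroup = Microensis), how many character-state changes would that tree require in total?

6

Map each character onto ((((Platyites,Thereus),Ophiaria),Ophiodon),Ornithana) (rooted by Microensis) and count the minimum state changes it requires (Fitch parsimony):
retractile claws: 1; gular pouch: 2; dorsal spines: 1; compound eyes: 1; wing venation reduced: 1.
Total tree length = 6.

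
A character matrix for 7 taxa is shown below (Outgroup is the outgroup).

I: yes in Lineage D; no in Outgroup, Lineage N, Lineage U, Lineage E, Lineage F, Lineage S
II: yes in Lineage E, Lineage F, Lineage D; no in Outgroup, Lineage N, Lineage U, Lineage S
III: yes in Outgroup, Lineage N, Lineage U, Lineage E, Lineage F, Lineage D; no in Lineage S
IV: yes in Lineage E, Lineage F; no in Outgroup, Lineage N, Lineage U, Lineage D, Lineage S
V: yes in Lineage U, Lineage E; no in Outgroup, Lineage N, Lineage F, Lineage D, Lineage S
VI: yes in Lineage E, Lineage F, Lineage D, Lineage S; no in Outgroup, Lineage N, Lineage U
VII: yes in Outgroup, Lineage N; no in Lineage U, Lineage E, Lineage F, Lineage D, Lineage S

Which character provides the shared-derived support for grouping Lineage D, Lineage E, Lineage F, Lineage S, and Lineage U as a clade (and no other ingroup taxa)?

VII

Character polarity is set by the outgroup: the derived state is whichever differs from the outgroup's state, so for III, VII the derived state is 'no', and for the remaining characters it is 'yes'.
I (derived state 'yes') is unique to Lineage D (autapomorphy; uninformative for grouping).
II (derived state 'yes') is shared by Lineage D, Lineage E, and Lineage F — a synapomorphy uniting that clade.
III: derived state 'no' in Lineage S only — an autapomorphy, so it tells us nothing about relationships among taxa.
IV: derived state 'yes' in Lineage E and Lineage F only — synapomorphy for {Lineage E, Lineage F}.
V groups Lineage E and Lineage U, which is incompatible with the clades supported by the remaining characters; treating it as convergent (homoplasy) costs fewer steps than any alternative tree.
VI: derived state 'yes' in Lineage D, Lineage E, Lineage F, and Lineage S only — synapomorphy for {Lineage D, Lineage E, Lineage F, Lineage S}.
Only Lineage D, Lineage E, Lineage F, Lineage S, and Lineage U show the derived state 'no' for VII, supporting them as a clade.
Most parsimonious ingroup topology: (Lineage N,(Lineage U,(((Lineage E,Lineage F),Lineage D),Lineage S))).
The clade {Lineage D, Lineage E, Lineage F, Lineage S, Lineage U} is supported by VII: its derived state 'no' occurs in exactly those taxa and in no other taxon (including the outgroup).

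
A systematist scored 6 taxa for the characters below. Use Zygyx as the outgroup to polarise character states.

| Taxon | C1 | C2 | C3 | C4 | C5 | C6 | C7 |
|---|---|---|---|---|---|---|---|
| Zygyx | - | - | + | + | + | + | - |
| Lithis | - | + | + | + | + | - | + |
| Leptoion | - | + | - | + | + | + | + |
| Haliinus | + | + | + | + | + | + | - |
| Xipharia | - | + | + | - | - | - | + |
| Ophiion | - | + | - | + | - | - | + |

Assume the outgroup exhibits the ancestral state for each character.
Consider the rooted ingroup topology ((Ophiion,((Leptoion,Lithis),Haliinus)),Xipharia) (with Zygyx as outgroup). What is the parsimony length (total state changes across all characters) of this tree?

12

Map each character onto ((Ophiion,((Leptoion,Lithis),Haliinus)),Xipharia) (rooted by Zygyx) and count the minimum state changes it requires (Fitch parsimony):
C1: 1; C2: 1; C3: 2; C4: 1; C5: 2; C6: 3; C7: 2.
Total tree length = 12.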